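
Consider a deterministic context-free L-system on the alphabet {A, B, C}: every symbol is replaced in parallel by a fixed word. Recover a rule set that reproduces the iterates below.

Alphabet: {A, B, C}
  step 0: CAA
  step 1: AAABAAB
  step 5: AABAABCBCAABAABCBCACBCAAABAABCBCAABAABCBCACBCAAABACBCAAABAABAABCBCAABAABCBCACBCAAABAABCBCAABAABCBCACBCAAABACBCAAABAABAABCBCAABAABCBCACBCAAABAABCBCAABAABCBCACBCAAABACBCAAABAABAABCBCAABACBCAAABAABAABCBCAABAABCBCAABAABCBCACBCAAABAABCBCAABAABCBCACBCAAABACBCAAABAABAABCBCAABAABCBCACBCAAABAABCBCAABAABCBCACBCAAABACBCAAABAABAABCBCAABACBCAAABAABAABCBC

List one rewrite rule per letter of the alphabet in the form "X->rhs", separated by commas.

A->AAB, B->CBC, C->A

  step 0 ⇒ step 1: CAA ⇒ A·AAB·AAB
    A ↦ AAB
    C ↦ A
    B ↦ CBC  (constrained at step 1)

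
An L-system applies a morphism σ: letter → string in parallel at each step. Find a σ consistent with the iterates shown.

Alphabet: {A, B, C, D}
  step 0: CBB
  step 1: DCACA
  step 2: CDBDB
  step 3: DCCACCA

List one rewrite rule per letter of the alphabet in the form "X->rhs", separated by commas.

A->B, B->CA, C->D, D->C

  step 2 ⇒ step 3: CDBDB ⇒ D·C·CA·C·CA
    B ↦ CA
    C ↦ D
    D ↦ C
  step 1 ⇒ step 2: DCACA ⇒ C·D·B·D·B
    A ↦ B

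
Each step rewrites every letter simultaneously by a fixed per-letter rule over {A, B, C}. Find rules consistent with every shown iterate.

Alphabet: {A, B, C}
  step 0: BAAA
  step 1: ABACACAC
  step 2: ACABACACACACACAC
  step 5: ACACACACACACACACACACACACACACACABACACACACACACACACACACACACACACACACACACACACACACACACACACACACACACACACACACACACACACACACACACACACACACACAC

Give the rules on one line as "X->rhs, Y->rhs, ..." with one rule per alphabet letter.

A->AC, B->AB, C->AC

  step 1 ⇒ step 2: ABACACAC ⇒ AC·AB·AC·AC·AC·AC·AC·AC
    A ↦ AC
    B ↦ AB
    C ↦ AC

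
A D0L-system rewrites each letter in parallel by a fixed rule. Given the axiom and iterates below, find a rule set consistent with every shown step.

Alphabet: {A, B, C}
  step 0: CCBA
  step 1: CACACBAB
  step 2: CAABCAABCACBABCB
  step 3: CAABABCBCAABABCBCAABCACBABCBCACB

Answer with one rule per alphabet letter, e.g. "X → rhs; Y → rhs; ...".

  step 2 ⇒ step 3: CAABCAABCACBABCB ⇒ CA·AB·AB·CB·CA·AB·AB·CB·CA·AB·CA·CB·AB·CB·CA·CB
    A ↦ AB
    B ↦ CB
    C ↦ CA

A->AB, B->CB, C->CA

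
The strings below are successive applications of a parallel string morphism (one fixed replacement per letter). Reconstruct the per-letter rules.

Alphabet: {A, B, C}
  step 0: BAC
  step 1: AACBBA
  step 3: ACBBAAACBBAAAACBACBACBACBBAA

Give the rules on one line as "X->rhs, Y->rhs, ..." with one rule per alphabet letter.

A->ACB, B->A, C->BA

  step 0 ⇒ step 1: BAC ⇒ A·ACB·BA
    A ↦ ACB
    B ↦ A
    C ↦ BA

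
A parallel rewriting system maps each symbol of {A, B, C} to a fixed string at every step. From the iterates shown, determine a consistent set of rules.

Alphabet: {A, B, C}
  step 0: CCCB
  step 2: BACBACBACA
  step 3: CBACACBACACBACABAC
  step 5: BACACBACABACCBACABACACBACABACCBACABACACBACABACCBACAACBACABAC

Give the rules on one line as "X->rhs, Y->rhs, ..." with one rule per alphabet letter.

  step 2 ⇒ step 3: BACBACBACA ⇒ C·BAC·A·C·BAC·A·C·BAC·A·BAC
    A ↦ BAC
    B ↦ C
    C ↦ A

A->BAC, B->C, C->A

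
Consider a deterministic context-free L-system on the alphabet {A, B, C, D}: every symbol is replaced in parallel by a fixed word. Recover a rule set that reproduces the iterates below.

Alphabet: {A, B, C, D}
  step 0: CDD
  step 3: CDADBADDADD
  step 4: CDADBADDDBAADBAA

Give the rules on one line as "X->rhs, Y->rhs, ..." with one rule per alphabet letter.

  step 3 ⇒ step 4: CDADBADDADD ⇒ CD·A·DB·A·DD·DB·A·A·DB·A·A
    A ↦ DB
    B ↦ DD
    C ↦ CD
    D ↦ A

A->DB, B->DD, C->CD, D->A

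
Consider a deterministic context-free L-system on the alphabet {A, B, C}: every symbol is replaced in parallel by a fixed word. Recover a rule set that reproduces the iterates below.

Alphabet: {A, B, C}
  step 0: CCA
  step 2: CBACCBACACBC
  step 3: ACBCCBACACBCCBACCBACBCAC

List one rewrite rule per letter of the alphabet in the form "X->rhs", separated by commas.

  step 2 ⇒ step 3: CBACCBACACBC ⇒ AC·BC·CB·AC·AC·BC·CB·AC·CB·AC·BC·AC
    A ↦ CB
    B ↦ BC
    C ↦ AC

A->CB, B->BC, C->AC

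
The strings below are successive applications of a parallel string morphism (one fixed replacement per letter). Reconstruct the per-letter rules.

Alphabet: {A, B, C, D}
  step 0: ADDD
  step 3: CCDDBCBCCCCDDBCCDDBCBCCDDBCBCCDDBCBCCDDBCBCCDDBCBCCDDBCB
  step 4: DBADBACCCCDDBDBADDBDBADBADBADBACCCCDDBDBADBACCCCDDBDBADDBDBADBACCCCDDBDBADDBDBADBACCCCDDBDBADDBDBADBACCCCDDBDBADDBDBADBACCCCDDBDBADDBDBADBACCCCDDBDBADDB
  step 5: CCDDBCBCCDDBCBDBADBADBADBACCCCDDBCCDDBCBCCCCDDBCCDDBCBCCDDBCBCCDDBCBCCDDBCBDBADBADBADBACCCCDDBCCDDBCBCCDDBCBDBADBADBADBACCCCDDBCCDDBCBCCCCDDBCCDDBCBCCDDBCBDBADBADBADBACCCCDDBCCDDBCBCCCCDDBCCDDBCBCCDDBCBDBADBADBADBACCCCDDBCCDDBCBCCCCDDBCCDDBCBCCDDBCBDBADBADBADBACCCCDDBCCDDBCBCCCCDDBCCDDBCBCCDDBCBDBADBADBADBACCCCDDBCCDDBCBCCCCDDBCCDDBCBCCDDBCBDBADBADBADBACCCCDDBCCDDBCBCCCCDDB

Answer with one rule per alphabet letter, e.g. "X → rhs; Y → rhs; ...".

A->CB, B->DDB, C->DBA, D->CC

  step 4 ⇒ step 5: DBADBACCCCDDBDBADDBDBADBADBADBACCCCDDBDBADBACCCCDDBDBADDBDBADBACCCCDDBDBADDBDBADBACCCCDDBDBADDBDBADBACCCCDDBDBADDBDBADBACCCCDDBDBADDBDBADBACCCCDDBDBADDB ⇒ CC·DDB·CB·CC·DDB·CB·DBA·DBA·DBA·DBA·CC·CC·DDB·CC·DDB·CB·CC·CC·DDB·CC·DDB·CB·CC·DDB·CB·CC·DDB·CB·CC·DDB·CB·DBA·DBA·DBA·DBA·CC·CC·DDB·CC·DDB·CB·CC·DDB·CB·DBA·DBA·DBA·DBA·CC·CC·DDB·CC·DDB·CB·CC·CC·DDB·CC·DDB·CB·CC·DDB·CB·DBA·DBA·DBA·DBA·CC·CC·DDB·CC·DDB·CB·CC·CC·DDB·CC·DDB·CB·CC·DDB·CB·DBA·DBA·DBA·DBA·CC·CC·DDB·CC·DDB·CB·CC·CC·DDB·CC·DDB·CB·CC·DDB·CB·DBA·DBA·DBA·DBA·CC·CC·DDB·CC·DDB·CB·CC·CC·DDB·CC·DDB·CB·CC·DDB·CB·DBA·DBA·DBA·DBA·CC·CC·DDB·CC·DDB·CB·CC·CC·DDB·CC·DDB·CB·CC·DDB·CB·DBA·DBA·DBA·DBA·CC·CC·DDB·CC·DDB·CB·CC·CC·DDB
    A ↦ CB
    B ↦ DDB
    C ↦ DBA
    D ↦ CC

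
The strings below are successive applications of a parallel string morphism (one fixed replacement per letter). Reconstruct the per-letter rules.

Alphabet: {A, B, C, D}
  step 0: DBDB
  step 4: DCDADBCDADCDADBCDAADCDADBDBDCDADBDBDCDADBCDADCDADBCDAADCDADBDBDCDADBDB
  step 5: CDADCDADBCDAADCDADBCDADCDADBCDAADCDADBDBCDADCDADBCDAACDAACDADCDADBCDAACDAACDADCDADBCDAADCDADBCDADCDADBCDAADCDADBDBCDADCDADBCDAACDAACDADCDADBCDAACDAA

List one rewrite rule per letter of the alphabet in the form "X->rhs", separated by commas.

A->DB, B->A, C->D, D->CDA

  step 4 ⇒ step 5: DCDADBCDADCDADBCDAADCDADBDBDCDADBDBDCDADBCDADCDADBCDAADCDADBDBDCDADBDB ⇒ CDA·D·CDA·DB·CDA·A·D·CDA·DB·CDA·D·CDA·DB·CDA·A·D·CDA·DB·DB·CDA·D·CDA·DB·CDA·A·CDA·A·CDA·D·CDA·DB·CDA·A·CDA·A·CDA·D·CDA·DB·CDA·A·D·CDA·DB·CDA·D·CDA·DB·CDA·A·D·CDA·DB·DB·CDA·D·CDA·DB·CDA·A·CDA·A·CDA·D·CDA·DB·CDA·A·CDA·A
    A ↦ DB
    B ↦ A
    C ↦ D
    D ↦ CDA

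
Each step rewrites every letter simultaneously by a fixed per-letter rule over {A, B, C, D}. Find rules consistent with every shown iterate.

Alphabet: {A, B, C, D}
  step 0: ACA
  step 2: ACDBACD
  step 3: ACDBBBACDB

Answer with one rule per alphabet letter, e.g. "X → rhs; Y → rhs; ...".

  step 2 ⇒ step 3: ACDBACD ⇒ AC·D·B·BB·AC·D·B
    A ↦ AC
    B ↦ BB
    C ↦ D
    D ↦ B

A->AC, B->BB, C->D, D->B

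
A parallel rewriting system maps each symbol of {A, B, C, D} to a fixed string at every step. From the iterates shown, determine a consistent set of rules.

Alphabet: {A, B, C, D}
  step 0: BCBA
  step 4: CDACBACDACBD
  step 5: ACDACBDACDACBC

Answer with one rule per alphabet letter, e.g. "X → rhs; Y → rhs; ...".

A->D, B->CB, C->A, D->C

  step 4 ⇒ step 5: CDACBACDACBD ⇒ A·C·D·A·CB·D·A·C·D·A·CB·C
    A ↦ D
    B ↦ CB
    C ↦ A
    D ↦ C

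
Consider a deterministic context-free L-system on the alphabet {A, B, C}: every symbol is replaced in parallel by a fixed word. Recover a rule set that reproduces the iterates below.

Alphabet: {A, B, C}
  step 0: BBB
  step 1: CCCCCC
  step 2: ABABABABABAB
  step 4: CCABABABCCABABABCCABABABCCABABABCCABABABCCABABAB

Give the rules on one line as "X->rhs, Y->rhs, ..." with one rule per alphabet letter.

A->BC, B->CC, C->AB

  step 1 ⇒ step 2: CCCCCC ⇒ AB·AB·AB·AB·AB·AB
    C ↦ AB
    A ↦ BC  (constrained at step 2)
  step 0 ⇒ step 1: BBB ⇒ CC·CC·CC
    B ↦ CC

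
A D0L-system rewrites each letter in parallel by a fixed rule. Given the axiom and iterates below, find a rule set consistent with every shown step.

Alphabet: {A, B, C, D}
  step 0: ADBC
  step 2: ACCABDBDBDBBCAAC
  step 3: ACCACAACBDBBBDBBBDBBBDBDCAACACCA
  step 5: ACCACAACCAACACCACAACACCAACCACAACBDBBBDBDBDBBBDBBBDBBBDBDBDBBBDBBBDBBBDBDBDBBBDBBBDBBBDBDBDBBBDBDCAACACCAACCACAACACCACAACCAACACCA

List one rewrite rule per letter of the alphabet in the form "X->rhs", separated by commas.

A->AC, B->BD, C->CA, D->BB

  step 2 ⇒ step 3: ACCABDBDBDBBCAAC ⇒ AC·CA·CA·AC·BD·BB·BD·BB·BD·BB·BD·BD·CA·AC·AC·CA
    A ↦ AC
    B ↦ BD
    C ↦ CA
    D ↦ BB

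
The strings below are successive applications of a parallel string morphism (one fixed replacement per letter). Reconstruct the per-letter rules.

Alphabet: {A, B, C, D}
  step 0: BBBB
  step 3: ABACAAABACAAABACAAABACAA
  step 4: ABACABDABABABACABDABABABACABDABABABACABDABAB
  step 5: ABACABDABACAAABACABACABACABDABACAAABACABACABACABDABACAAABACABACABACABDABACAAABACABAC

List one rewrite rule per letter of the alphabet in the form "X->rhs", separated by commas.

  step 4 ⇒ step 5: ABACABDABABABACABDABABABACABDABABABACABDABAB ⇒ AB·AC·AB·D·AB·AC·AA·AB·AC·AB·AC·AB·AC·AB·D·AB·AC·AA·AB·AC·AB·AC·AB·AC·AB·D·AB·AC·AA·AB·AC·AB·AC·AB·AC·AB·D·AB·AC·AA·AB·AC·AB·AC
    A ↦ AB
    B ↦ AC
    C ↦ D
    D ↦ AA

A->AB, B->AC, C->D, D->AA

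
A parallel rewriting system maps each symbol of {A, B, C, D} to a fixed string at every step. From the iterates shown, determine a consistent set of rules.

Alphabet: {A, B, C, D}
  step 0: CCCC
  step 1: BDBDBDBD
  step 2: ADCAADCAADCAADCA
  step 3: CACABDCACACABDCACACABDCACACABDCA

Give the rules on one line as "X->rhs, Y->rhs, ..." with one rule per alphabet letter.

A->CA, B->AD, C->BD, D->CA

  step 2 ⇒ step 3: ADCAADCAADCAADCA ⇒ CA·CA·BD·CA·CA·CA·BD·CA·CA·CA·BD·CA·CA·CA·BD·CA
    A ↦ CA
    C ↦ BD
    D ↦ CA
  step 1 ⇒ step 2: BDBDBDBD ⇒ AD·CA·AD·CA·AD·CA·AD·CA
    B ↦ AD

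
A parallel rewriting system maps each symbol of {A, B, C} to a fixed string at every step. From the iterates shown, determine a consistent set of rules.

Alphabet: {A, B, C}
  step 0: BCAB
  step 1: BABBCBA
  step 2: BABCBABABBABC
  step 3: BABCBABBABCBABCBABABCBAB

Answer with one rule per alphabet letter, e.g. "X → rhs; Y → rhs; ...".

  step 2 ⇒ step 3: BABCBABABBABC ⇒ BA·BC·BA·B·BA·BC·BA·BC·BA·BA·BC·BA·B
    A ↦ BC
    B ↦ BA
    C ↦ B

A->BC, B->BA, C->B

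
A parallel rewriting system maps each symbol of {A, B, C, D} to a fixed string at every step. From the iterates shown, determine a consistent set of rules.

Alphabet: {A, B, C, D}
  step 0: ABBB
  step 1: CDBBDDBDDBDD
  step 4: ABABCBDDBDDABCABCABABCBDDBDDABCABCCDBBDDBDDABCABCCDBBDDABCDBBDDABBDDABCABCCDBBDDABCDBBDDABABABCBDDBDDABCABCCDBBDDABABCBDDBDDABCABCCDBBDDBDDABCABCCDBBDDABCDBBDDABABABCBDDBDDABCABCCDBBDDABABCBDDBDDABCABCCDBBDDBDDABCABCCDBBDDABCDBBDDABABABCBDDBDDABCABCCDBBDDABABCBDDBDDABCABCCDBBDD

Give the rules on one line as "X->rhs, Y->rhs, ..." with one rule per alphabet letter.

  step 0 ⇒ step 1: ABBB ⇒ CDB·BDD·BDD·BDD
    A ↦ CDB
    B ↦ BDD
    C ↦ AB  (constrained at step 1)
    D ↦ ABC  (constrained at step 1)

A->CDB, B->BDD, C->AB, D->ABC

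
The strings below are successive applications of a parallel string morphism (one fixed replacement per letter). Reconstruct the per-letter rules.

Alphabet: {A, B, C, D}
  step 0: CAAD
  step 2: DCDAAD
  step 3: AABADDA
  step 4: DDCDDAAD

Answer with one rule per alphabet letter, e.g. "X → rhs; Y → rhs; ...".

A->D, B->CD, C->AB, D->A

  step 3 ⇒ step 4: AABADDA ⇒ D·D·CD·D·A·A·D
    A ↦ D
    B ↦ CD
    D ↦ A
  step 2 ⇒ step 3: DCDAAD ⇒ A·AB·A·D·D·A
    C ↦ AB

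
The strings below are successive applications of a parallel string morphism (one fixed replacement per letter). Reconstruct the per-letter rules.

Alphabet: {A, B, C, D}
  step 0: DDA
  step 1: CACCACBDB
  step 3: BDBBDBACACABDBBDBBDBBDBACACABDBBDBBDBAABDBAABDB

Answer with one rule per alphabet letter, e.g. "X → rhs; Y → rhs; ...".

A->BDB, B->A, C->AA, D->CAC

  step 0 ⇒ step 1: DDA ⇒ CAC·CAC·BDB
    A ↦ BDB
    D ↦ CAC
    B ↦ A  (constrained at step 1)
    C ↦ AA  (constrained at step 1)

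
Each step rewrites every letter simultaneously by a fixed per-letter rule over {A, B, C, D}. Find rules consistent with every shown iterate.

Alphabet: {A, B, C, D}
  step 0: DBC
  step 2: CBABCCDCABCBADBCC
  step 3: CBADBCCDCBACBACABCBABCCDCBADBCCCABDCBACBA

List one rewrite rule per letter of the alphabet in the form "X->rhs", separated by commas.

  step 2 ⇒ step 3: CBABCCDCABCBADBCC ⇒ CBA·D·BCC·D·CBA·CBA·CAB·CBA·BCC·D·CBA·D·BCC·CAB·D·CBA·CBA
    A ↦ BCC
    B ↦ D
    C ↦ CBA
    D ↦ CAB

A->BCC, B->D, C->CBA, D->CAB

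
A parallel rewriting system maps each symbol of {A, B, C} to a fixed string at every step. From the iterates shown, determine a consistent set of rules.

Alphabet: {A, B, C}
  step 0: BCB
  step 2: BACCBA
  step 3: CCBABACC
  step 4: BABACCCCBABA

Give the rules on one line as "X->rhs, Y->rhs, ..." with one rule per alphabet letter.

A->C, B->C, C->BA

  step 3 ⇒ step 4: CCBABACC ⇒ BA·BA·C·C·C·C·BA·BA
    A ↦ C
    B ↦ C
    C ↦ BA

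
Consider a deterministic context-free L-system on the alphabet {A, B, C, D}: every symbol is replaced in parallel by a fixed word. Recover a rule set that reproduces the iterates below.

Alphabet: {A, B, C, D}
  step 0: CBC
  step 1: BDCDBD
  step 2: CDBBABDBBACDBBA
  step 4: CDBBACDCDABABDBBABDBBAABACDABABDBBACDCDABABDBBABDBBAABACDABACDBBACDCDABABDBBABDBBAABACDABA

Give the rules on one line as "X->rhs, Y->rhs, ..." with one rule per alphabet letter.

A->ABA, B->CD, C->BD, D->BBA

  step 1 ⇒ step 2: BDCDBD ⇒ CD·BBA·BD·BBA·CD·BBA
    B ↦ CD
    C ↦ BD
    D ↦ BBA
    A ↦ ABA  (constrained at step 2)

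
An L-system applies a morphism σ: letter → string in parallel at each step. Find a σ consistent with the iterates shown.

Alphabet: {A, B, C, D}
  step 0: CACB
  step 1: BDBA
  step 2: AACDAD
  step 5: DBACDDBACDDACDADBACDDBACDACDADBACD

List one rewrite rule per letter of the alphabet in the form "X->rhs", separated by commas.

A->D, B->A, C->B, D->ACD

  step 1 ⇒ step 2: BDBA ⇒ A·ACD·A·D
    A ↦ D
    B ↦ A
    D ↦ ACD
  step 0 ⇒ step 1: CACB ⇒ B·D·B·A
    C ↦ B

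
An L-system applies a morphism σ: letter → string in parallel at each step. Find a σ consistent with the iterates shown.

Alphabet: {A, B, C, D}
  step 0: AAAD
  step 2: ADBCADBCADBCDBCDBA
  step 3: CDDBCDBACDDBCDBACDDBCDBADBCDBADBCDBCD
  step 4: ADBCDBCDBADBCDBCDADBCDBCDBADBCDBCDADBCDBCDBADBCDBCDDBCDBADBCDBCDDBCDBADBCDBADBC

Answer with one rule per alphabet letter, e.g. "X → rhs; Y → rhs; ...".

  step 3 ⇒ step 4: CDDBCDBACDDBCDBACDDBCDBADBCDBADBCDBCD ⇒ A·DBC·DBC·DB·A·DBC·DB·CD·A·DBC·DBC·DB·A·DBC·DB·CD·A·DBC·DBC·DB·A·DBC·DB·CD·DBC·DB·A·DBC·DB·CD·DBC·DB·A·DBC·DB·A·DBC
    A ↦ CD
    B ↦ DB
    C ↦ A
    D ↦ DBC

A->CD, B->DB, C->A, D->DBC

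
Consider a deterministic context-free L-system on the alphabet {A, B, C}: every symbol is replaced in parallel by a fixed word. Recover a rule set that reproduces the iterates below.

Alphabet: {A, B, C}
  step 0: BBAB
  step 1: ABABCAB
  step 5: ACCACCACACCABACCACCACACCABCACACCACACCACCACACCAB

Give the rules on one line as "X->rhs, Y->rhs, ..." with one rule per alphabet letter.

A->C, B->AB, C->AC

  step 0 ⇒ step 1: BBAB ⇒ AB·AB·C·AB
    A ↦ C
    B ↦ AB
    C ↦ AC  (constrained at step 1)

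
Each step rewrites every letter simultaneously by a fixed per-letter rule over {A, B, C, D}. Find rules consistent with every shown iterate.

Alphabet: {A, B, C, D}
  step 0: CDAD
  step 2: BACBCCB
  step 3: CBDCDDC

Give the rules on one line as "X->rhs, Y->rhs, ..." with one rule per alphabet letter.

  step 2 ⇒ step 3: BACBCCB ⇒ C·B·D·C·D·D·C
    A ↦ B
    B ↦ C
    C ↦ D
    D ↦ BA  (constrained at step 0)

A->B, B->C, C->D, D->BA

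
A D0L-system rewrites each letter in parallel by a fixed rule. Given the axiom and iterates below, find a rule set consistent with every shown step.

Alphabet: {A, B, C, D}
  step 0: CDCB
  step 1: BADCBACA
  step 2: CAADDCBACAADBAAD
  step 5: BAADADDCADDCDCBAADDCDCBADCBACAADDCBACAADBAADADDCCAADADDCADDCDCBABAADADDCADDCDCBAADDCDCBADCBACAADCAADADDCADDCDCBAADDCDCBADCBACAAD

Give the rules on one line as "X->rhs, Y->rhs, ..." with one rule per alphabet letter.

  step 1 ⇒ step 2: BADCBACA ⇒ CA·AD·DC·BA·CA·AD·BA·AD
    A ↦ AD
    B ↦ CA
    C ↦ BA
    D ↦ DC

A->AD, B->CA, C->BA, D->DC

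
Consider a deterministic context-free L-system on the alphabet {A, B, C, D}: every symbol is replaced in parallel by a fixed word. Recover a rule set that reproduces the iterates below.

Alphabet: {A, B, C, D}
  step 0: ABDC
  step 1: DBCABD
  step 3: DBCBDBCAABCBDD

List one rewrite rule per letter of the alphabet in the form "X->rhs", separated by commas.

A->D, B->BC, C->BD, D->A

  step 0 ⇒ step 1: ABDC ⇒ D·BC·A·BD
    A ↦ D
    B ↦ BC
    C ↦ BD
    D ↦ A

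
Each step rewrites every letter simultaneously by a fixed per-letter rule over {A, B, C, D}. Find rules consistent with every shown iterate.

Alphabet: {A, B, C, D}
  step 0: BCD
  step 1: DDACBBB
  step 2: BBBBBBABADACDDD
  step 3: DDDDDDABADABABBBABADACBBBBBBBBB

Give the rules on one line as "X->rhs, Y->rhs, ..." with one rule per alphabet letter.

  step 2 ⇒ step 3: BBBBBBABADACDDD ⇒ D·D·D·D·D·D·ABA·D·ABA·BBB·ABA·DAC·BBB·BBB·BBB
    A ↦ ABA
    B ↦ D
    C ↦ DAC
    D ↦ BBB

A->ABA, B->D, C->DAC, D->BBB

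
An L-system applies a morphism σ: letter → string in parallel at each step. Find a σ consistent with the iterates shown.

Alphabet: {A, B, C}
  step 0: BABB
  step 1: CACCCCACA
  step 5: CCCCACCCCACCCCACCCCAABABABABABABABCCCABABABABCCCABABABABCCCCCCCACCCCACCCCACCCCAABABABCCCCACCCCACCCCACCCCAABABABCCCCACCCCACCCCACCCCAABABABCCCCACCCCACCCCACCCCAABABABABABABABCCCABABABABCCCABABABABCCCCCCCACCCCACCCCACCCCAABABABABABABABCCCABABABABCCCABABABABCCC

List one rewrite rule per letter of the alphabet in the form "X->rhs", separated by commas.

  step 0 ⇒ step 1: BABB ⇒ CA·CCC·CA·CA
    A ↦ CCC
    B ↦ CA
    C ↦ AB  (constrained at step 1)

A->CCC, B->CA, C->AB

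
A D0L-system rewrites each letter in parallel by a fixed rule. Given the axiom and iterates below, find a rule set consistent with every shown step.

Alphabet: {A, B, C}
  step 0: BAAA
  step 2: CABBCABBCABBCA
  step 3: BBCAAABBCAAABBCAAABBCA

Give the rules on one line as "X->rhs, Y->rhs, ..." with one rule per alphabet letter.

A->CA, B->A, C->BB

  step 2 ⇒ step 3: CABBCABBCABBCA ⇒ BB·CA·A·A·BB·CA·A·A·BB·CA·A·A·BB·CA
    A ↦ CA
    B ↦ A
    C ↦ BB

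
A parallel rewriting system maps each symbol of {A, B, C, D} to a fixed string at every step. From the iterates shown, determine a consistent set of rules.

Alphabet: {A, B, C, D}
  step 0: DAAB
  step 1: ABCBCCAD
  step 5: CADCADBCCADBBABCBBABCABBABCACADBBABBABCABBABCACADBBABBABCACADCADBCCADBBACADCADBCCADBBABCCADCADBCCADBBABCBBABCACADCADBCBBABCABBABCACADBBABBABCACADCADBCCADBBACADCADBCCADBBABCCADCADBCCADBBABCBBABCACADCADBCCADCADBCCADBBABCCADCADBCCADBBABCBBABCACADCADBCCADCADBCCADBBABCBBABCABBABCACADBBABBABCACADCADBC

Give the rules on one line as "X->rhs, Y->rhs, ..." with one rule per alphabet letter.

  step 0 ⇒ step 1: DAAB ⇒ A·BC·BC·CAD
    A ↦ BC
    B ↦ CAD
    D ↦ A
    C ↦ BBA  (constrained at step 1)

A->BC, B->CAD, C->BBA, D->A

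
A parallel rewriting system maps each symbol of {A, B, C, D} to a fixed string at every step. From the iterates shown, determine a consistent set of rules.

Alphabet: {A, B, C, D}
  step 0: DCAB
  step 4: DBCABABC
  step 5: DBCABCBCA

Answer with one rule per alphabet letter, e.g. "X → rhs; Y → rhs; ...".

A->B, B->C, C->A, D->DB

  step 4 ⇒ step 5: DBCABABC ⇒ DB·C·A·B·C·B·C·A
    A ↦ B
    B ↦ C
    C ↦ A
    D ↦ DB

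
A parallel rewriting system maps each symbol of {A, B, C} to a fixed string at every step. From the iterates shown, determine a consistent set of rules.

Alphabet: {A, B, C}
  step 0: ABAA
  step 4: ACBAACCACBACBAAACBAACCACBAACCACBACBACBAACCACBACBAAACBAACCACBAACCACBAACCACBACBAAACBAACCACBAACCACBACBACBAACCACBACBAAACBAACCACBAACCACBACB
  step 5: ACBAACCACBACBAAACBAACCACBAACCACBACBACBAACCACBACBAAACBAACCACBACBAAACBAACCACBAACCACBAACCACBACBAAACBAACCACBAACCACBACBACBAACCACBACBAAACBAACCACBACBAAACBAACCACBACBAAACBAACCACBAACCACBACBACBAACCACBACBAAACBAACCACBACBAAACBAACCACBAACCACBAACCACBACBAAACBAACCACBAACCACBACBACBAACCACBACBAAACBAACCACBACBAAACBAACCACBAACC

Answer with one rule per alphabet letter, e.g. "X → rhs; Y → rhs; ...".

A->ACB, B->ACC, C->A

  step 4 ⇒ step 5: ACBAACCACBACBAAACBAACCACBAACCACBACBACBAACCACBACBAAACBAACCACBAACCACBAACCACBACBAAACBAACCACBAACCACBACBACBAACCACBACBAAACBAACCACBAACCACBACB ⇒ ACB·A·ACC·ACB·ACB·A·A·ACB·A·ACC·ACB·A·ACC·ACB·ACB·ACB·A·ACC·ACB·ACB·A·A·ACB·A·ACC·ACB·ACB·A·A·ACB·A·ACC·ACB·A·ACC·ACB·A·ACC·ACB·ACB·A·A·ACB·A·ACC·ACB·A·ACC·ACB·ACB·ACB·A·ACC·ACB·ACB·A·A·ACB·A·ACC·ACB·ACB·A·A·ACB·A·ACC·ACB·ACB·A·A·ACB·A·ACC·ACB·A·ACC·ACB·ACB·ACB·A·ACC·ACB·ACB·A·A·ACB·A·ACC·ACB·ACB·A·A·ACB·A·ACC·ACB·A·ACC·ACB·A·ACC·ACB·ACB·A·A·ACB·A·ACC·ACB·A·ACC·ACB·ACB·ACB·A·ACC·ACB·ACB·A·A·ACB·A·ACC·ACB·ACB·A·A·ACB·A·ACC·ACB·A·ACC
    A ↦ ACB
    B ↦ ACC
    C ↦ A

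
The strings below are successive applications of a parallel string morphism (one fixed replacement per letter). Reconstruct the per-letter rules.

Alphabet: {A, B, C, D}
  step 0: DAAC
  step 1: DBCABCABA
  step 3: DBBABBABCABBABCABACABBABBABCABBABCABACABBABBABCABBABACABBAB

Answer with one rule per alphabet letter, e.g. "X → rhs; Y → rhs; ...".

  step 0 ⇒ step 1: DAAC ⇒ DB·CAB·CAB·A
    A ↦ CAB
    C ↦ A
    D ↦ DB
    B ↦ BAB  (constrained at step 1)

A->CAB, B->BAB, C->A, D->DB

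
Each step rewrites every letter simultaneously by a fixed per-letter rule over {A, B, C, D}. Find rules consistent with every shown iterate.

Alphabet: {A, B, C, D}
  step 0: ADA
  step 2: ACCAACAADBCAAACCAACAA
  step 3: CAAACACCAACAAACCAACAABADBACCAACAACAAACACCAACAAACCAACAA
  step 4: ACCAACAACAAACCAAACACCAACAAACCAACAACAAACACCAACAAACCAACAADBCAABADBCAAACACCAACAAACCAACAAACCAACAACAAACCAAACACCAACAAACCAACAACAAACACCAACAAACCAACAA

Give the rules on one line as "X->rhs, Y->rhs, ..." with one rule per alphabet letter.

A->CAA, B->DB, C->AC, D->BA

  step 3 ⇒ step 4: CAAACACCAACAAACCAACAABADBACCAACAACAAACACCAACAAACCAACAA ⇒ AC·CAA·CAA·CAA·AC·CAA·AC·AC·CAA·CAA·AC·CAA·CAA·CAA·AC·AC·CAA·CAA·AC·CAA·CAA·DB·CAA·BA·DB·CAA·AC·AC·CAA·CAA·AC·CAA·CAA·AC·CAA·CAA·CAA·AC·CAA·AC·AC·CAA·CAA·AC·CAA·CAA·CAA·AC·AC·CAA·CAA·AC·CAA·CAA
    A ↦ CAA
    B ↦ DB
    C ↦ AC
    D ↦ BA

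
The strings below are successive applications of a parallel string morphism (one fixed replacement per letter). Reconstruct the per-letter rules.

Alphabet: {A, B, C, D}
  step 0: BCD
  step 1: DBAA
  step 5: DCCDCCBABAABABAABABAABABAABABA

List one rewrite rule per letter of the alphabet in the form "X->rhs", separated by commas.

A->CC, B->D, C->BA, D->A

  step 0 ⇒ step 1: BCD ⇒ D·BA·A
    B ↦ D
    C ↦ BA
    D ↦ A
    A ↦ CC  (constrained at step 1)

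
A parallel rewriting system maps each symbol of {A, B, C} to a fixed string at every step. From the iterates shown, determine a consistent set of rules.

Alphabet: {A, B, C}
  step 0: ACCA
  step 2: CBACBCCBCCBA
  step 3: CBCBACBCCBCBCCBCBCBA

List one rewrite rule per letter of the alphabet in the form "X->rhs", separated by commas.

A->BA, B->C, C->CB

  step 2 ⇒ step 3: CBACBCCBCCBA ⇒ CB·C·BA·CB·C·CB·CB·C·CB·CB·C·BA
    A ↦ BA
    B ↦ C
    C ↦ CB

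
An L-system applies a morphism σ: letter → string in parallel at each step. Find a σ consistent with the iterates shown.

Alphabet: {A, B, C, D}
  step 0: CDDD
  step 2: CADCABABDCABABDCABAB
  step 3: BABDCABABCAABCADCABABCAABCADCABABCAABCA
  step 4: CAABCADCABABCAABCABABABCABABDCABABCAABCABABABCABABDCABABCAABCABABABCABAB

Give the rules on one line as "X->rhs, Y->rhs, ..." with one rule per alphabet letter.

  step 3 ⇒ step 4: BABDCABABCAABCADCABABCAABCADCABABCAABCA ⇒ CA·AB·CA·DCA·B·AB·CA·AB·CA·B·AB·AB·CA·B·AB·DCA·B·AB·CA·AB·CA·B·AB·AB·CA·B·AB·DCA·B·AB·CA·AB·CA·B·AB·AB·CA·B·AB
    A ↦ AB
    B ↦ CA
    C ↦ B
    D ↦ DCA

A->AB, B->CA, C->B, D->DCA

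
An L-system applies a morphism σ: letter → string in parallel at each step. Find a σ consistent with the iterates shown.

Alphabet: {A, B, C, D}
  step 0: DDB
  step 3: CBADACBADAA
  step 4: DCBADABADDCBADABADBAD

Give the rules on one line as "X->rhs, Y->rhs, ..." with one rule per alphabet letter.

  step 3 ⇒ step 4: CBADACBADAA ⇒ D·C·BAD·A·BAD·D·C·BAD·A·BAD·BAD
    A ↦ BAD
    B ↦ C
    C ↦ D
    D ↦ A

A->BAD, B->C, C->D, D->A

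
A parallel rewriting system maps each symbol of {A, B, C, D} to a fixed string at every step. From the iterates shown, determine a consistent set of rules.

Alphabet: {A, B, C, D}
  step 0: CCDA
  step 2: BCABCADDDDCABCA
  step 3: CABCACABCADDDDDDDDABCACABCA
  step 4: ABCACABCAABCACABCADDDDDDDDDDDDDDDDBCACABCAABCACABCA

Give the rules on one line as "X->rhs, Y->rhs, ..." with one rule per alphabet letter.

  step 3 ⇒ step 4: CABCACABCADDDDDDDDABCACABCA ⇒ A·BCA·C·A·BCA·A·BCA·C·A·BCA·DD·DD·DD·DD·DD·DD·DD·DD·BCA·C·A·BCA·A·BCA·C·A·BCA
    A ↦ BCA
    B ↦ C
    C ↦ A
    D ↦ DD

A->BCA, B->C, C->A, D->DD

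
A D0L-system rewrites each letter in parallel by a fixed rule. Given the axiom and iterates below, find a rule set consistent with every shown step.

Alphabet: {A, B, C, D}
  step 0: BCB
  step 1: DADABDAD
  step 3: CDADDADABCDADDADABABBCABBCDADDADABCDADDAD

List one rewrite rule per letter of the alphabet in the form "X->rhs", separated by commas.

  step 0 ⇒ step 1: BCB ⇒ DAD·AB·DAD
    B ↦ DAD
    C ↦ AB
    A ↦ C  (constrained at step 1)
    D ↦ ABB  (constrained at step 1)

A->C, B->DAD, C->AB, D->ABB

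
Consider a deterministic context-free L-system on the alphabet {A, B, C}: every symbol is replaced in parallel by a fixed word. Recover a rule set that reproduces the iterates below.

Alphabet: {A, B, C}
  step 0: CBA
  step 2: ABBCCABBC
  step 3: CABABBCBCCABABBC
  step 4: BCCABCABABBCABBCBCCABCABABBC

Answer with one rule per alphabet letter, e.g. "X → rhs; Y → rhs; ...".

A->C, B->AB, C->BC

  step 3 ⇒ step 4: CABABBCBCCABABBC ⇒ BC·C·AB·C·AB·AB·BC·AB·BC·BC·C·AB·C·AB·AB·BC
    A ↦ C
    B ↦ AB
    C ↦ BC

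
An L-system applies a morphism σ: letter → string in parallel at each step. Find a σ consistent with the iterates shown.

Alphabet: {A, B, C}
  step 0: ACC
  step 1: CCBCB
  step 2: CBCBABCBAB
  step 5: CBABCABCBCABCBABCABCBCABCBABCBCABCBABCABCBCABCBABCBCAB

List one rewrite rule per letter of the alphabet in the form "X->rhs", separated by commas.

  step 1 ⇒ step 2: CCBCB ⇒ CB·CB·AB·CB·AB
    B ↦ AB
    C ↦ CB
  step 0 ⇒ step 1: ACC ⇒ C·CB·CB
    A ↦ C

A->C, B->AB, C->CB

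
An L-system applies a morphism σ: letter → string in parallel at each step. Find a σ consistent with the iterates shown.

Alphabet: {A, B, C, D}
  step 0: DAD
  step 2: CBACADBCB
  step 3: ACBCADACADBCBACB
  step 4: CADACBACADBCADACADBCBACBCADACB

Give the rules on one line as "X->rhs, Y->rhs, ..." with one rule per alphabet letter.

  step 3 ⇒ step 4: ACBCADACADBCBACB ⇒ CAD·A·CB·A·CAD·B·CAD·A·CAD·B·CB·A·CB·CAD·A·CB
    A ↦ CAD
    B ↦ CB
    C ↦ A
    D ↦ B

A->CAD, B->CB, C->A, D->B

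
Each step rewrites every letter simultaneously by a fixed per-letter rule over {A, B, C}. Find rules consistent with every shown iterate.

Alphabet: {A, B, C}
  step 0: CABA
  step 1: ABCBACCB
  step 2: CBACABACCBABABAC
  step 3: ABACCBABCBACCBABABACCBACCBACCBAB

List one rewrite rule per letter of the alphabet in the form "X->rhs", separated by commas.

A->CB, B->AC, C->AB

  step 2 ⇒ step 3: CBACABACCBABABAC ⇒ AB·AC·CB·AB·CB·AC·CB·AB·AB·AC·CB·AC·CB·AC·CB·AB
    A ↦ CB
    B ↦ AC
    C ↦ AB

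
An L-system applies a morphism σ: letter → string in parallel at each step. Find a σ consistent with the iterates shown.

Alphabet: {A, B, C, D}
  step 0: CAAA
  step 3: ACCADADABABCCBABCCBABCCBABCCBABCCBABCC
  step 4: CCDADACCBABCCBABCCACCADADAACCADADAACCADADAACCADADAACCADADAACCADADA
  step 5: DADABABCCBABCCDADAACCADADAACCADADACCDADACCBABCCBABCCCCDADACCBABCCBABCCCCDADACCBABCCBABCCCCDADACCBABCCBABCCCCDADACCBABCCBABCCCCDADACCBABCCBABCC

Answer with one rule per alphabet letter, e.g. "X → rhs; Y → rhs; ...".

  step 4 ⇒ step 5: CCDADACCBABCCBABCCACCADADAACCADADAACCADADAACCADADAACCADADAACCADADA ⇒ DA·DA·BAB·CC·BAB·CC·DA·DA·A·CC·A·DA·DA·A·CC·A·DA·DA·CC·DA·DA·CC·BAB·CC·BAB·CC·CC·DA·DA·CC·BAB·CC·BAB·CC·CC·DA·DA·CC·BAB·CC·BAB·CC·CC·DA·DA·CC·BAB·CC·BAB·CC·CC·DA·DA·CC·BAB·CC·BAB·CC·CC·DA·DA·CC·BAB·CC·BAB·CC
    A ↦ CC
    B ↦ A
    C ↦ DA
    D ↦ BAB

A->CC, B->A, C->DA, D->BAB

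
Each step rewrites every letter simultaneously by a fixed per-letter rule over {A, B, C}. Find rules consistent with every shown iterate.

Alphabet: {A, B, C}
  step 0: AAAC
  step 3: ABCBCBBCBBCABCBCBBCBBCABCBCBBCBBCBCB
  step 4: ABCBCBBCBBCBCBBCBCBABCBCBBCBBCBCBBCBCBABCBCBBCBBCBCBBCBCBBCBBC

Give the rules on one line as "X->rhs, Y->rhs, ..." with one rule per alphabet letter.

  step 3 ⇒ step 4: ABCBCBBCBBCABCBCBBCBBCABCBCBBCBBCBCB ⇒ ABC·BC·B·BC·B·BC·BC·B·BC·BC·B·ABC·BC·B·BC·B·BC·BC·B·BC·BC·B·ABC·BC·B·BC·B·BC·BC·B·BC·BC·B·BC·B·BC
    A ↦ ABC
    B ↦ BC
    C ↦ B

A->ABC, B->BC, C->B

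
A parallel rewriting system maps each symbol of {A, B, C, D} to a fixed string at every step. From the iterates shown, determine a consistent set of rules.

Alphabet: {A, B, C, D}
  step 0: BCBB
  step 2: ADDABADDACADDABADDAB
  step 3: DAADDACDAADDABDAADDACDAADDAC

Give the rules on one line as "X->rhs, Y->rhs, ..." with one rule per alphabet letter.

  step 2 ⇒ step 3: ADDABADDACADDABADDAB ⇒ D·A·A·D·DAC·D·A·A·D·DAB·D·A·A·D·DAC·D·A·A·D·DAC
    A ↦ D
    B ↦ DAC
    C ↦ DAB
    D ↦ A

A->D, B->DAC, C->DAB, D->A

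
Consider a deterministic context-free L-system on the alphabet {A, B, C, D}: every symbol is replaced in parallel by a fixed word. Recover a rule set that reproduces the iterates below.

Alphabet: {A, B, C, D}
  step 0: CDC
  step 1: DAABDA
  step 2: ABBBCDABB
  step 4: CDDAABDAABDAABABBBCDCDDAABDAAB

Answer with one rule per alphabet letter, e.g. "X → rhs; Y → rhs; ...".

  step 1 ⇒ step 2: DAABDA ⇒ AB·B·B·CD·AB·B
    A ↦ B
    B ↦ CD
    D ↦ AB
  step 0 ⇒ step 1: CDC ⇒ DA·AB·DA
    C ↦ DA

A->B, B->CD, C->DA, D->AB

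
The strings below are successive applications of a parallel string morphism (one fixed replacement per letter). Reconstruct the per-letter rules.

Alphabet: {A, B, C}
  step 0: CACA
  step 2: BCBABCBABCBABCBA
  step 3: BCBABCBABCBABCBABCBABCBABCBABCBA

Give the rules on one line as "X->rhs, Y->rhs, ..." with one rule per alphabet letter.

  step 2 ⇒ step 3: BCBABCBABCBABCBA ⇒ BC·BA·BC·BA·BC·BA·BC·BA·BC·BA·BC·BA·BC·BA·BC·BA
    A ↦ BA
    B ↦ BC
    C ↦ BA

A->BA, B->BC, C->BA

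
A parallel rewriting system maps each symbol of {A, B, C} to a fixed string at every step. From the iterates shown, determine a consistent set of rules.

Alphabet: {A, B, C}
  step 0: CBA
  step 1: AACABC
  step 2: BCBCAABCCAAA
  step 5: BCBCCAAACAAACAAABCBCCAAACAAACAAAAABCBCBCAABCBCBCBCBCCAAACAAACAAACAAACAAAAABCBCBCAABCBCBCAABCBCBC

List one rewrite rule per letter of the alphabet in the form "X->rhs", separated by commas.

  step 1 ⇒ step 2: AACABC ⇒ BC·BC·AA·BC·CA·AA
    A ↦ BC
    B ↦ CA
    C ↦ AA

A->BC, B->CA, C->AA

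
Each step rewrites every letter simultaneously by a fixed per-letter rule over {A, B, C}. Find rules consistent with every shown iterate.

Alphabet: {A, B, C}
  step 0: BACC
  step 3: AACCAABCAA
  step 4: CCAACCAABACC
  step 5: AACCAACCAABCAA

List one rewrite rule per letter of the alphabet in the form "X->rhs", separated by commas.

A->C, B->AAB, C->A

  step 4 ⇒ step 5: CCAACCAABACC ⇒ A·A·C·C·A·A·C·C·AAB·C·A·A
    A ↦ C
    B ↦ AAB
    C ↦ A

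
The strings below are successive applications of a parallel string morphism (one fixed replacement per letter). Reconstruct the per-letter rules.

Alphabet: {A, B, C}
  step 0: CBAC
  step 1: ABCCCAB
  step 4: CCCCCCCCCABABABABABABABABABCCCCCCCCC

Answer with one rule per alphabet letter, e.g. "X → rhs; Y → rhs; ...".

  step 0 ⇒ step 1: CBAC ⇒ AB·CC·C·AB
    A ↦ C
    B ↦ CC
    C ↦ AB

A->C, B->CC, C->AB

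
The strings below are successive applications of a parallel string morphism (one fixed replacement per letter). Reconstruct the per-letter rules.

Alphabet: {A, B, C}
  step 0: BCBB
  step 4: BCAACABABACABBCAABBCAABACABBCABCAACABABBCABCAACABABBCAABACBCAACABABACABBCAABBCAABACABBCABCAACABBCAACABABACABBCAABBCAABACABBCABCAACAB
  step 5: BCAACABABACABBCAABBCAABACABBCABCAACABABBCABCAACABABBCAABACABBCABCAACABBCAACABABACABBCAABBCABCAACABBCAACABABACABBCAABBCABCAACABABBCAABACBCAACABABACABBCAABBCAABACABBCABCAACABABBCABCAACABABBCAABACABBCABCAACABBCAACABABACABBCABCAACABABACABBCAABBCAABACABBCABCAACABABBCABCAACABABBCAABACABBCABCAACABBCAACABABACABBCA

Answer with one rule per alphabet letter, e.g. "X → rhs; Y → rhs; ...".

A->AB, B->BCA, C->AC

  step 4 ⇒ step 5: BCAACABABACABBCAABBCAABACABBCABCAACABABBCABCAACABABBCAABACBCAACABABACABBCAABBCAABACABBCABCAACABBCAACABABACABBCAABBCAABACABBCABCAACAB ⇒ BCA·AC·AB·AB·AC·AB·BCA·AB·BCA·AB·AC·AB·BCA·BCA·AC·AB·AB·BCA·BCA·AC·AB·AB·BCA·AB·AC·AB·BCA·BCA·AC·AB·BCA·AC·AB·AB·AC·AB·BCA·AB·BCA·BCA·AC·AB·BCA·AC·AB·AB·AC·AB·BCA·AB·BCA·BCA·AC·AB·AB·BCA·AB·AC·BCA·AC·AB·AB·AC·AB·BCA·AB·BCA·AB·AC·AB·BCA·BCA·AC·AB·AB·BCA·BCA·AC·AB·AB·BCA·AB·AC·AB·BCA·BCA·AC·AB·BCA·AC·AB·AB·AC·AB·BCA·BCA·AC·AB·AB·AC·AB·BCA·AB·BCA·AB·AC·AB·BCA·BCA·AC·AB·AB·BCA·BCA·AC·AB·AB·BCA·AB·AC·AB·BCA·BCA·AC·AB·BCA·AC·AB·AB·AC·AB·BCA
    A ↦ AB
    B ↦ BCA
    C ↦ AC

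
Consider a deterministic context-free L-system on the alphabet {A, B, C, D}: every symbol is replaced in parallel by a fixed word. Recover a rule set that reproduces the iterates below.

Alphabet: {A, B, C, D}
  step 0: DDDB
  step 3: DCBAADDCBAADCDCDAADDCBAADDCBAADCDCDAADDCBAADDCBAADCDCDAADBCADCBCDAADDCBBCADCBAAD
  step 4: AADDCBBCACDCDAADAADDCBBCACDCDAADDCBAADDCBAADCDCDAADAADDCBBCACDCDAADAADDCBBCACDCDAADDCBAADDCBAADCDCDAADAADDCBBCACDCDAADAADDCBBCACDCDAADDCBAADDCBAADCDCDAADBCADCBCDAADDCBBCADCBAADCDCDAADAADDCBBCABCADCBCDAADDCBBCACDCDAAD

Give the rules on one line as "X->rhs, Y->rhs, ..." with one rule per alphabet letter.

  step 3 ⇒ step 4: DCBAADDCBAADCDCDAADDCBAADDCBAADCDCDAADDCBAADDCBAADCDCDAADBCADCBCDAADDCBBCADCBAAD ⇒ AAD·DCB·BCA·CD·CD·AAD·AAD·DCB·BCA·CD·CD·AAD·DCB·AAD·DCB·AAD·CD·CD·AAD·AAD·DCB·BCA·CD·CD·AAD·AAD·DCB·BCA·CD·CD·AAD·DCB·AAD·DCB·AAD·CD·CD·AAD·AAD·DCB·BCA·CD·CD·AAD·AAD·DCB·BCA·CD·CD·AAD·DCB·AAD·DCB·AAD·CD·CD·AAD·BCA·DCB·CD·AAD·DCB·BCA·DCB·AAD·CD·CD·AAD·AAD·DCB·BCA·BCA·DCB·CD·AAD·DCB·BCA·CD·CD·AAD
    A ↦ CD
    B ↦ BCA
    C ↦ DCB
    D ↦ AAD

A->CD, B->BCA, C->DCB, D->AAD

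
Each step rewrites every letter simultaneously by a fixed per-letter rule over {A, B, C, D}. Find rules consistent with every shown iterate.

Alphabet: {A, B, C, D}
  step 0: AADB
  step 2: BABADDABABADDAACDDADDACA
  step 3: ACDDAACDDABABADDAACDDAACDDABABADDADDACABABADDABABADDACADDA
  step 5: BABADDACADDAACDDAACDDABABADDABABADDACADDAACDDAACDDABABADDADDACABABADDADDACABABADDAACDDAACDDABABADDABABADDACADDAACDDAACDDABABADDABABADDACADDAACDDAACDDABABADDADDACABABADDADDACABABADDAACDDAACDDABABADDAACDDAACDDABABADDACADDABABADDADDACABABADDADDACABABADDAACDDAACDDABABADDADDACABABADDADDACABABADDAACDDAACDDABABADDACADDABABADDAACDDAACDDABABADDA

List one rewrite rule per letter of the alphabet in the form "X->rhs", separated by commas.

A->DDA, B->AC, C->CA, D->BA

  step 2 ⇒ step 3: BABADDABABADDAACDDADDACA ⇒ AC·DDA·AC·DDA·BA·BA·DDA·AC·DDA·AC·DDA·BA·BA·DDA·DDA·CA·BA·BA·DDA·BA·BA·DDA·CA·DDA
    A ↦ DDA
    B ↦ AC
    C ↦ CA
    D ↦ BA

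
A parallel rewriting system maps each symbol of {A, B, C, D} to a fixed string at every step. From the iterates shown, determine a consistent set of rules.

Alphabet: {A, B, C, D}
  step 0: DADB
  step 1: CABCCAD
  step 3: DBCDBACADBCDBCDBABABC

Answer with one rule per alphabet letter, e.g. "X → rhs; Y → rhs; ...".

A->BC, B->D, C->BA, D->CA

  step 0 ⇒ step 1: DADB ⇒ CA·BC·CA·D
    A ↦ BC
    B ↦ D
    D ↦ CA
    C ↦ BA  (constrained at step 1)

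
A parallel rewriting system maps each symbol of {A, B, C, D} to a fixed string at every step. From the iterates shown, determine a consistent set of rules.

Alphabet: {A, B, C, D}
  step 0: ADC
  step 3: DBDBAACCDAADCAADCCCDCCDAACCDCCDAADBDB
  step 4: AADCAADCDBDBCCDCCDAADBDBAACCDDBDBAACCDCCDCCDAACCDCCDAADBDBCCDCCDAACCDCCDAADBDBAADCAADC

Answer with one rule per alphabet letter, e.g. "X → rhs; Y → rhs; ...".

A->DB, B->DC, C->CCD, D->AA

  step 3 ⇒ step 4: DBDBAACCDAADCAADCCCDCCDAACCDCCDAADBDB ⇒ AA·DC·AA·DC·DB·DB·CCD·CCD·AA·DB·DB·AA·CCD·DB·DB·AA·CCD·CCD·CCD·AA·CCD·CCD·AA·DB·DB·CCD·CCD·AA·CCD·CCD·AA·DB·DB·AA·DC·AA·DC
    A ↦ DB
    B ↦ DC
    C ↦ CCD
    D ↦ AA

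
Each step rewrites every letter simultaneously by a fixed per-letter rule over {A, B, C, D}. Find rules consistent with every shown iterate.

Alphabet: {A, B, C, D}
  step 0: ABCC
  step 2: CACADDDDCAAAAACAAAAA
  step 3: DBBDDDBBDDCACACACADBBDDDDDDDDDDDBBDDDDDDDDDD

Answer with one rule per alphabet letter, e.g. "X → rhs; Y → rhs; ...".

  step 2 ⇒ step 3: CACADDDDCAAAAACAAAAA ⇒ DBB·DD·DBB·DD·CA·CA·CA·CA·DBB·DD·DD·DD·DD·DD·DBB·DD·DD·DD·DD·DD
    A ↦ DD
    C ↦ DBB
    D ↦ CA
    B ↦ AA  (constrained at step 0)

A->DD, B->AA, C->DBB, D->CA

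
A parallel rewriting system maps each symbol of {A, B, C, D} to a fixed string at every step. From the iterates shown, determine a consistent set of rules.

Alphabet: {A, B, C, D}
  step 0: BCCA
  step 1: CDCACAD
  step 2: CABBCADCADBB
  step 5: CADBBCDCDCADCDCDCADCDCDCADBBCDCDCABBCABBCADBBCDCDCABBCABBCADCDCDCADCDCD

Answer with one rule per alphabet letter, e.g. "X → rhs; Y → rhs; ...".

  step 1 ⇒ step 2: CDCACAD ⇒ CA·BB·CA·D·CA·D·BB
    A ↦ D
    C ↦ CA
    D ↦ BB
  step 0 ⇒ step 1: BCCA ⇒ CD·CA·CA·D
    B ↦ CD

A->D, B->CD, C->CA, D->BB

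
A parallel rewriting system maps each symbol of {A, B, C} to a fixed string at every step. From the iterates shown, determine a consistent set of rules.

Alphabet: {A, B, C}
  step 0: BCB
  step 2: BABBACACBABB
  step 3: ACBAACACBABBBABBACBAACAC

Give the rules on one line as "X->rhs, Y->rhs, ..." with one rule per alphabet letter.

  step 2 ⇒ step 3: BABBACACBABB ⇒ AC·BA·AC·AC·BA·BB·BA·BB·AC·BA·AC·AC
    A ↦ BA
    B ↦ AC
    C ↦ BB

A->BA, B->AC, C->BB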